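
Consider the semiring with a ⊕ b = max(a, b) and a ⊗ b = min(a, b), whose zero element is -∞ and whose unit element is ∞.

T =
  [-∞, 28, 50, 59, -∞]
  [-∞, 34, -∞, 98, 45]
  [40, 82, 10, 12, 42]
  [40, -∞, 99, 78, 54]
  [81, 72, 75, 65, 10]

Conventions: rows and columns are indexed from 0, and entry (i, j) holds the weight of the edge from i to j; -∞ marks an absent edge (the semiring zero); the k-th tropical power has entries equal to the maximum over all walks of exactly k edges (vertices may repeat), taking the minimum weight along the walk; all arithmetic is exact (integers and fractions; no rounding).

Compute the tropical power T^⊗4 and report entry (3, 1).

T^⊗2:
  [40, 50, 59, 59, 54]
  [45, 45, 98, 78, 54]
  [42, 42, 42, 82, 45]
  [54, 82, 78, 78, 54]
  [40, 75, 65, 72, 54]
T^⊗3:
  [54, 59, 59, 59, 54]
  [54, 82, 78, 78, 54]
  [45, 45, 82, 78, 54]
  [54, 78, 78, 82, 54]
  [54, 65, 72, 75, 54]
T^⊗4:
  [54, 59, 59, 59, 54]
  [54, 78, 78, 82, 54]
  [54, 82, 78, 78, 54]
  [54, 78, 82, 78, 54]
  [54, 72, 75, 75, 54]
Key observation: the optimum is the walk 3->3->3->2->1, with weight 78 min 78 min 99 min 82 = 78.
Optimal value attained by: walk 3->3->3->2->1.
Answer: (T^⊗4)[3][1] = 78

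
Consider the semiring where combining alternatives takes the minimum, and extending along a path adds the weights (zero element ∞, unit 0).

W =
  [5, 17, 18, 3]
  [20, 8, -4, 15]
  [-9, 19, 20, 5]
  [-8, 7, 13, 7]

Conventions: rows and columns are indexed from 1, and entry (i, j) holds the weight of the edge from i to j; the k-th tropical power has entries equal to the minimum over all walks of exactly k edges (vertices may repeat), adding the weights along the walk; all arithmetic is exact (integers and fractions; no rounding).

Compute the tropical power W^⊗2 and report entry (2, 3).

W^⊗2:
  [-5, 10, 13, 8]
  [-13, 15, 4, 1]
  [-4, 8, 9, -6]
  [-3, 9, 3, -5]
Key observation: the optimum is the walk 2->2->3, with weight 8 + (-4) = 4.
Optimal value attained by: walk 2->2->3.
Answer: (W^⊗2)[2][3] = 4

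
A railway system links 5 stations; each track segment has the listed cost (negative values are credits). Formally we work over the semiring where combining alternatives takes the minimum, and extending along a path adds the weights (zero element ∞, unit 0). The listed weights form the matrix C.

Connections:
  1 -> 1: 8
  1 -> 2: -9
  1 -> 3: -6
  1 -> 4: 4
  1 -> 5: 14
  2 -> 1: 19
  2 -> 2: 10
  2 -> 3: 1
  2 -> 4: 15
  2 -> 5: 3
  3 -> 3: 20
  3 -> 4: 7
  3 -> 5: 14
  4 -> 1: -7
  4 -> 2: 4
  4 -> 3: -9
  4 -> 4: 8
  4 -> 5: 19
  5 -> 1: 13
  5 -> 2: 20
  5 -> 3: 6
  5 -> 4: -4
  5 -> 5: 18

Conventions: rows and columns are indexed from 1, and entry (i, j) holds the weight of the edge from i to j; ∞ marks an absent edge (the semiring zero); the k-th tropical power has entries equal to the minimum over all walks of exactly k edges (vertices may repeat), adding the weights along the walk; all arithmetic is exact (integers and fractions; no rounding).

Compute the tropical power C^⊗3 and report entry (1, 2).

C^⊗2:
  [-3, -1, -8, 1, -6]
  [8, 10, 6, -1, 13]
  [0, 11, -2, 10, 26]
  [1, -16, -13, -3, 5]
  [-11, 0, -13, 4, 15]
C^⊗3:
  [-6, -12, -9, -10, 2]
  [-8, -1, -10, 7, 13]
  [3, -9, -6, 4, 12]
  [-10, -8, -15, -6, -13]
  [-3, -20, -17, -7, 1]
Key observation: the optimum is the walk 1->4->1->2, with weight 4 + (-7) + (-9) = -12.
Optimal value attained by: walk 1->4->1->2.
Answer: (C^⊗3)[1][2] = -12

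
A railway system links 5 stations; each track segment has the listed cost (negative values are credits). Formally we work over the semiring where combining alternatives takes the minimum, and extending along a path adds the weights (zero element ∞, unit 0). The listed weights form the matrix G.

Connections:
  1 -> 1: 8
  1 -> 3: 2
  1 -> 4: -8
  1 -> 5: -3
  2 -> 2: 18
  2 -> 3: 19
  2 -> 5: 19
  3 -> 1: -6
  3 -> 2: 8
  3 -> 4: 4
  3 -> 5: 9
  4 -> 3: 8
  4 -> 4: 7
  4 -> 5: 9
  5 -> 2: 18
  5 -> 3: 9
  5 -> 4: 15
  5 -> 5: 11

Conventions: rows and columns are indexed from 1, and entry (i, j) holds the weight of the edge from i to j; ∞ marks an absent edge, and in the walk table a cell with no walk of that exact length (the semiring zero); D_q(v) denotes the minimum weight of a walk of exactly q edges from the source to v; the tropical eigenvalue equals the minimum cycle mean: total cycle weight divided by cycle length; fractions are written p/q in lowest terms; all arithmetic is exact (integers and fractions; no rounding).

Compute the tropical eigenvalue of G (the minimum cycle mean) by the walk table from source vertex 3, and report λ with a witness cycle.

q=0: [∞, ∞, 0, ∞, ∞]
q=1: [-6, 8, ∞, 4, 9]
q=2: [2, 26, -4, -14, -9]
q=3: [-10, 4, -6, -7, -5]
q=4: [-12, 2, -8, -18, -13]
q=5: [-14, 0, -10, -20, -15]
Optimal cycle mean attained by: cycle 1->3->1, total 2 + (-6), length 2.
Answer: λ = -2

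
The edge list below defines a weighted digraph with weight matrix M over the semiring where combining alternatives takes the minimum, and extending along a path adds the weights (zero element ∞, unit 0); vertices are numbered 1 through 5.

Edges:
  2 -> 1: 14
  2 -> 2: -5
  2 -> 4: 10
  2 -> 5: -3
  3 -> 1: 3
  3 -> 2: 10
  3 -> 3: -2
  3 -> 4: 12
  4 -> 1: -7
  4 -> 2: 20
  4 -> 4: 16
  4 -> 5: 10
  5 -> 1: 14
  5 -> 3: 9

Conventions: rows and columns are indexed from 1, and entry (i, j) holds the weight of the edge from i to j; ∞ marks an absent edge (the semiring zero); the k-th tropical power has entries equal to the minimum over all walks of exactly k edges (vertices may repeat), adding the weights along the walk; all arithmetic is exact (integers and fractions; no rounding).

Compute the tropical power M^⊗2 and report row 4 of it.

M^⊗2:
  [∞, ∞, ∞, ∞, ∞]
  [3, -10, 6, 5, -8]
  [1, 5, -4, 10, 7]
  [9, 15, 19, 30, 17]
  [12, 19, 7, 21, ∞]
Answer: row 4 of M^⊗2 = [9, 15, 19, 30, 17]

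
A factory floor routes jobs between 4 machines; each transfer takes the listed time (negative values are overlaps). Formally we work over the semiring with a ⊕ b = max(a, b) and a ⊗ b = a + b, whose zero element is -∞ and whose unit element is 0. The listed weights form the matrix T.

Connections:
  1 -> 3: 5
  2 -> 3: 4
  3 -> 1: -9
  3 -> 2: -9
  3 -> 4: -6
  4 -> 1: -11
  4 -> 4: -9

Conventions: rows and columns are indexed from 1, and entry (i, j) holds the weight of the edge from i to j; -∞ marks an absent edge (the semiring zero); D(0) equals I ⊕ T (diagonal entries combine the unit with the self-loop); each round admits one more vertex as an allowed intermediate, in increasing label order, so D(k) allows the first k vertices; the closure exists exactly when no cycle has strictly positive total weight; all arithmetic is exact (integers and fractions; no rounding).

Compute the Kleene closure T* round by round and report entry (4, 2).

D(0):
  [0, -∞, 5, -∞]
  [-∞, 0, 4, -∞]
  [-9, -9, 0, -6]
  [-11, -∞, -∞, 0]
D(1):
  [0, -∞, 5, -∞]
  [-∞, 0, 4, -∞]
  [-9, -9, 0, -6]
  [-11, -∞, -6, 0]
D(2):
  [0, -∞, 5, -∞]
  [-∞, 0, 4, -∞]
  [-9, -9, 0, -6]
  [-11, -∞, -6, 0]
D(3):
  [0, -4, 5, -1]
  [-5, 0, 4, -2]
  [-9, -9, 0, -6]
  [-11, -15, -6, 0]
D(4):
  [0, -4, 5, -1]
  [-5, 0, 4, -2]
  [-9, -9, 0, -6]
  [-11, -15, -6, 0]
Answer: T*[4][2] = -15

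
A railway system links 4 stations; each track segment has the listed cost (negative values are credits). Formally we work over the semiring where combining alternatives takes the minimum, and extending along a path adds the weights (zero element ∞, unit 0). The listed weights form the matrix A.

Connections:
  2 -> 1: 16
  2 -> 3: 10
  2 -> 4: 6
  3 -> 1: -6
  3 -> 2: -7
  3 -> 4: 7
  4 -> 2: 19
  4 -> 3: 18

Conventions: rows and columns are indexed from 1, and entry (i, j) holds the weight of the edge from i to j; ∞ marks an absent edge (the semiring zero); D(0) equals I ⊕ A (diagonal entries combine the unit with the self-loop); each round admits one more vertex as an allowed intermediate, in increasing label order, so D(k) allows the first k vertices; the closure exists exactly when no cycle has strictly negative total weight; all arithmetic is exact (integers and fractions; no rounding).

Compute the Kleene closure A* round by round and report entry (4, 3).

D(0):
  [0, ∞, ∞, ∞]
  [16, 0, 10, 6]
  [-6, -7, 0, 7]
  [∞, 19, 18, 0]
D(1):
  [0, ∞, ∞, ∞]
  [16, 0, 10, 6]
  [-6, -7, 0, 7]
  [∞, 19, 18, 0]
D(2):
  [0, ∞, ∞, ∞]
  [16, 0, 10, 6]
  [-6, -7, 0, -1]
  [35, 19, 18, 0]
D(3):
  [0, ∞, ∞, ∞]
  [4, 0, 10, 6]
  [-6, -7, 0, -1]
  [12, 11, 18, 0]
D(4):
  [0, ∞, ∞, ∞]
  [4, 0, 10, 6]
  [-6, -7, 0, -1]
  [12, 11, 18, 0]
Answer: A*[4][3] = 18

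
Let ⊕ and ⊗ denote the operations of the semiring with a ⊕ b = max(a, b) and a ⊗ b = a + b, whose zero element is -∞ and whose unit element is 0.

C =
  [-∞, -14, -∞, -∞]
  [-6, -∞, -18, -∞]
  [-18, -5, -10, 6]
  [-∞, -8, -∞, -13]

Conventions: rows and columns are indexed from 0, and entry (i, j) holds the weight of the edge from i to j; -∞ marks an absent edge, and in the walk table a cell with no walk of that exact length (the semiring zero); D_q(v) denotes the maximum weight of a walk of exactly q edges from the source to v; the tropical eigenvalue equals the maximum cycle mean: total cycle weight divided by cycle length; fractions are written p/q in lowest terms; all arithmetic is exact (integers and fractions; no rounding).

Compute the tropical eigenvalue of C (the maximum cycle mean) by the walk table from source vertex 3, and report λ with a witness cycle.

q=0: [-∞, -∞, -∞, 0]
q=1: [-∞, -8, -∞, -13]
q=2: [-14, -21, -26, -26]
q=3: [-27, -28, -36, -20]
q=4: [-34, -28, -46, -30]
Optimal cycle mean attained by: cycle 1->2->3->1, total (-18) + 6 + (-8), length 3.
Answer: λ = -20/3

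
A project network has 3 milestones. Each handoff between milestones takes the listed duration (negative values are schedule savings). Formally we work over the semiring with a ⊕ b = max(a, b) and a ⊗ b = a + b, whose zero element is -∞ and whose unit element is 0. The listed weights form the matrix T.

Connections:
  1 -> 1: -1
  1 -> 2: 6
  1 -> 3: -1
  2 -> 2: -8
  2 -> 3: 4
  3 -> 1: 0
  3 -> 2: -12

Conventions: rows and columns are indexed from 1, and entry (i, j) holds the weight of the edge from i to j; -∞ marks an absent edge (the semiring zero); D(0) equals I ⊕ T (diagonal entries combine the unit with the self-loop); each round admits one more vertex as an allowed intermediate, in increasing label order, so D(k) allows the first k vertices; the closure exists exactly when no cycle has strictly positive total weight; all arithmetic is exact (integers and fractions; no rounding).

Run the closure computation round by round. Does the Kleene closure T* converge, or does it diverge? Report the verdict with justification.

D(0):
  [0, 6, -1]
  [-∞, 0, 4]
  [0, -12, 0]
D(1):
  [0, 6, -1]
  [-∞, 0, 4]
  [0, 6, 0]
Detection: at round 2, diagonal entry (3, 3) turns strictly positive.
Key observation: the cycle 3->1->2->3 has total weight 0 + 6 + 4, which is strictly positive.
Answer: DIVERGES — positive cycle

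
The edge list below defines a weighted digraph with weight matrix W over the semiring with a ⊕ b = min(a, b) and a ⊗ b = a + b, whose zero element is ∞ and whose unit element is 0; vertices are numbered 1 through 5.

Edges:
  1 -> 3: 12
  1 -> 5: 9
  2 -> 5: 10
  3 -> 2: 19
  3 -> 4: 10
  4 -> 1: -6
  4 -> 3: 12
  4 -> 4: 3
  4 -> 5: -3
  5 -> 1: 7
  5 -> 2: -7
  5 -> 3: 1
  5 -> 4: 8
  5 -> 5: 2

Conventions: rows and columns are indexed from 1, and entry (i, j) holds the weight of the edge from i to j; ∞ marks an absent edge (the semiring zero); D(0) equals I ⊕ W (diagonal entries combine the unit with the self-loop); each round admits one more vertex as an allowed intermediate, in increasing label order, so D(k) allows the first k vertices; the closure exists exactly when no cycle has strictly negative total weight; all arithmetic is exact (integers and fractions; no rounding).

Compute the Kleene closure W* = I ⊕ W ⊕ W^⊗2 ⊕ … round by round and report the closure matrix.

D(0):
  [0, ∞, 12, ∞, 9]
  [∞, 0, ∞, ∞, 10]
  [∞, 19, 0, 10, ∞]
  [-6, ∞, 12, 0, -3]
  [7, -7, 1, 8, 0]
D(1):
  [0, ∞, 12, ∞, 9]
  [∞, 0, ∞, ∞, 10]
  [∞, 19, 0, 10, ∞]
  [-6, ∞, 6, 0, -3]
  [7, -7, 1, 8, 0]
D(2):
  [0, ∞, 12, ∞, 9]
  [∞, 0, ∞, ∞, 10]
  [∞, 19, 0, 10, 29]
  [-6, ∞, 6, 0, -3]
  [7, -7, 1, 8, 0]
D(3):
  [0, 31, 12, 22, 9]
  [∞, 0, ∞, ∞, 10]
  [∞, 19, 0, 10, 29]
  [-6, 25, 6, 0, -3]
  [7, -7, 1, 8, 0]
D(4):
  [0, 31, 12, 22, 9]
  [∞, 0, ∞, ∞, 10]
  [4, 19, 0, 10, 7]
  [-6, 25, 6, 0, -3]
  [2, -7, 1, 8, 0]
D(5):
  [0, 2, 10, 17, 9]
  [12, 0, 11, 18, 10]
  [4, 0, 0, 10, 7]
  [-6, -10, -2, 0, -3]
  [2, -7, 1, 8, 0]
Answer: W* = [[0, 2, 10, 17, 9], [12, 0, 11, 18, 10], [4, 0, 0, 10, 7], [-6, -10, -2, 0, -3], [2, -7, 1, 8, 0]]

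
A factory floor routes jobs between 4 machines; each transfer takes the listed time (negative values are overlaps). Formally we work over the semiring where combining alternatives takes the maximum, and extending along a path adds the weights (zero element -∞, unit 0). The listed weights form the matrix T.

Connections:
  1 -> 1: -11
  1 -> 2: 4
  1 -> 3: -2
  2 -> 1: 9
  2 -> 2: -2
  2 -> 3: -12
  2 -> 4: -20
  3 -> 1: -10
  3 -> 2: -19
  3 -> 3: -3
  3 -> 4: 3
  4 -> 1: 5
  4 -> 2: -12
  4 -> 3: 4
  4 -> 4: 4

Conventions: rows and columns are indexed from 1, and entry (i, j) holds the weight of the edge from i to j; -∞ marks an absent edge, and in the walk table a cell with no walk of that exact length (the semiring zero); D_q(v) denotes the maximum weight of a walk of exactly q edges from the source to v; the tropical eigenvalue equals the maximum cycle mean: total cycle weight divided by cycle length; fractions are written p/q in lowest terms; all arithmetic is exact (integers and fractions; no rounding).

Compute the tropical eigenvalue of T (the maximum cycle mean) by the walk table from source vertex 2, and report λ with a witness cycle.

q=0: [-∞, 0, -∞, -∞]
q=1: [9, -2, -12, -20]
q=2: [7, 13, 7, -9]
q=3: [22, 11, 5, 10]
q=4: [20, 26, 20, 14]
Optimal cycle mean attained by: cycle 1->2->1, total 4 + 9, length 2.
Answer: λ = 13/2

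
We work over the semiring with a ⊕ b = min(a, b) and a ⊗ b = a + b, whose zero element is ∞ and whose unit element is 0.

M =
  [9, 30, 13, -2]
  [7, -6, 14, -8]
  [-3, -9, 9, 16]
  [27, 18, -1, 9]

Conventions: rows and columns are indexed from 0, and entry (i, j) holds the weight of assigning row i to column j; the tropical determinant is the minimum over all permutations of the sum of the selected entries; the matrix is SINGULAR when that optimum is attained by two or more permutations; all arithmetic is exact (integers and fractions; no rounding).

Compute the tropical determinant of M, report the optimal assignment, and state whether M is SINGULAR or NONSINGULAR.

σ = (0, 1, 2, 3): 9 + (-6) + 9 + 9 = 21
σ = (0, 1, 3, 2): 9 + (-6) + 16 + (-1) = 18
σ = (0, 2, 1, 3): 9 + 14 + (-9) + 9 = 23
σ = (0, 2, 3, 1): 9 + 14 + 16 + 18 = 57
σ = (0, 3, 1, 2): 9 + (-8) + (-9) + (-1) = -9
σ = (0, 3, 2, 1): 9 + (-8) + 9 + 18 = 28
σ = (1, 0, 2, 3): 30 + 7 + 9 + 9 = 55
σ = (1, 0, 3, 2): 30 + 7 + 16 + (-1) = 52
σ = (1, 2, 0, 3): 30 + 14 + (-3) + 9 = 50
σ = (1, 2, 3, 0): 30 + 14 + 16 + 27 = 87
σ = (1, 3, 0, 2): 30 + (-8) + (-3) + (-1) = 18
σ = (1, 3, 2, 0): 30 + (-8) + 9 + 27 = 58
σ = (2, 0, 1, 3): 13 + 7 + (-9) + 9 = 20
σ = (2, 0, 3, 1): 13 + 7 + 16 + 18 = 54
σ = (2, 1, 0, 3): 13 + (-6) + (-3) + 9 = 13
σ = (2, 1, 3, 0): 13 + (-6) + 16 + 27 = 50
σ = (2, 3, 0, 1): 13 + (-8) + (-3) + 18 = 20
σ = (2, 3, 1, 0): 13 + (-8) + (-9) + 27 = 23
σ = (3, 0, 1, 2): (-2) + 7 + (-9) + (-1) = -5
σ = (3, 0, 2, 1): (-2) + 7 + 9 + 18 = 32
σ = (3, 1, 0, 2): (-2) + (-6) + (-3) + (-1) = -12
σ = (3, 1, 2, 0): (-2) + (-6) + 9 + 27 = 28
σ = (3, 2, 0, 1): (-2) + 14 + (-3) + 18 = 27
σ = (3, 2, 1, 0): (-2) + 14 + (-9) + 27 = 30
Optimal value attained by: σ = (3, 1, 0, 2).
Answer: det⊕(M) = -12; verdict: NONSINGULAR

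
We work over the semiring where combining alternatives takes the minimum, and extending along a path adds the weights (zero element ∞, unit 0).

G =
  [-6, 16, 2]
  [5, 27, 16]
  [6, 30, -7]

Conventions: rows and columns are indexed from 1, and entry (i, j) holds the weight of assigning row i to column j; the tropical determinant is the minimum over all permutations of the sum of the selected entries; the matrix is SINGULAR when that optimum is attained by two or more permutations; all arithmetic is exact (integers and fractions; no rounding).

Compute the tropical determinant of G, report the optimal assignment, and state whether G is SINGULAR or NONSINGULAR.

σ = (1, 2, 3): (-6) + 27 + (-7) = 14
σ = (1, 3, 2): (-6) + 16 + 30 = 40
σ = (2, 1, 3): 16 + 5 + (-7) = 14
σ = (2, 3, 1): 16 + 16 + 6 = 38
σ = (3, 1, 2): 2 + 5 + 30 = 37
σ = (3, 2, 1): 2 + 27 + 6 = 35
Optimal value attained by: σ = (1, 2, 3).
Answer: det⊕(G) = 14; verdict: SINGULAR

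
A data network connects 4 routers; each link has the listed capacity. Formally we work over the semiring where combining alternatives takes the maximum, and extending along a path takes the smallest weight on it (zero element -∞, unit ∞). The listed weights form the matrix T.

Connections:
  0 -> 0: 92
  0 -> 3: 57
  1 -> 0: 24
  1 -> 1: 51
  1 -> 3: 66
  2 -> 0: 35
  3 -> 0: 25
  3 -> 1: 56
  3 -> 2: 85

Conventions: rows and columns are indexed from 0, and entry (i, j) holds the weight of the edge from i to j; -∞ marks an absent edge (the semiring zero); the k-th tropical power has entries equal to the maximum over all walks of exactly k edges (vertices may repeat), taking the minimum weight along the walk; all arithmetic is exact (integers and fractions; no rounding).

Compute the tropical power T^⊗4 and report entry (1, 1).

T^⊗2:
  [92, 56, 57, 57]
  [25, 56, 66, 51]
  [35, -∞, -∞, 35]
  [35, 51, -∞, 56]
T^⊗3:
  [92, 56, 57, 57]
  [35, 51, 51, 56]
  [35, 35, 35, 35]
  [35, 56, 56, 51]
T^⊗4:
  [92, 56, 57, 57]
  [35, 56, 56, 51]
  [35, 35, 35, 35]
  [35, 51, 51, 56]
Key observation: the optimum is the walk 1->3->1->3->1, with weight 66 min 56 min 66 min 56 = 56.
Optimal value attained by: walk 1->3->1->3->1.
Answer: (T^⊗4)[1][1] = 56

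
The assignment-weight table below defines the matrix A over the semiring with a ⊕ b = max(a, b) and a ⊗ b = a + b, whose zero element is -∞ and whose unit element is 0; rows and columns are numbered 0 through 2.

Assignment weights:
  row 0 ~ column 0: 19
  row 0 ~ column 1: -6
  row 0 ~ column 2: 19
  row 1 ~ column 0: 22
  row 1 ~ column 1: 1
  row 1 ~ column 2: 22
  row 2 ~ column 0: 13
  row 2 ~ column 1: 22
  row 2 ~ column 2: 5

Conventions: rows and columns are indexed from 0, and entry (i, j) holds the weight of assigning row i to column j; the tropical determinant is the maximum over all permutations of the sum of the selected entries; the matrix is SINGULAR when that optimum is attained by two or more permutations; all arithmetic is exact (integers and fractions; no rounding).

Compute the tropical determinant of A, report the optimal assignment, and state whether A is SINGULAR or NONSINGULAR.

σ = (0, 1, 2): 19 + 1 + 5 = 25
σ = (0, 2, 1): 19 + 22 + 22 = 63
σ = (1, 0, 2): (-6) + 22 + 5 = 21
σ = (1, 2, 0): (-6) + 22 + 13 = 29
σ = (2, 0, 1): 19 + 22 + 22 = 63
σ = (2, 1, 0): 19 + 1 + 13 = 33
Optimal value attained by: σ = (0, 2, 1).
Answer: det⊕(A) = 63; verdict: SINGULAR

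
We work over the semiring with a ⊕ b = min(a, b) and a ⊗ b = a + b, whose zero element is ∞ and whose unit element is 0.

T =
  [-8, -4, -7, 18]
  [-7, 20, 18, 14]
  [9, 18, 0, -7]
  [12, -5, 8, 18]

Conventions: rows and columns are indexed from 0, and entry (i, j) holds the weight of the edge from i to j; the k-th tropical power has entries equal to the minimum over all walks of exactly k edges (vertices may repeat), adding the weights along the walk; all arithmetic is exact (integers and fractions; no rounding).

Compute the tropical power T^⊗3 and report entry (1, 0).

T^⊗2:
  [-16, -12, -15, -14]
  [-15, -11, -14, 11]
  [1, -12, 0, -7]
  [-12, 8, 5, 1]
T^⊗3:
  [-24, -20, -23, -22]
  [-23, -19, -22, -21]
  [-19, -12, -6, -7]
  [-20, -16, -19, -2]
Key observation: the optimum is the walk 1->0->0->0, with weight (-7) + (-8) + (-8) = -23.
Optimal value attained by: walk 1->0->0->0.
Answer: (T^⊗3)[1][0] = -23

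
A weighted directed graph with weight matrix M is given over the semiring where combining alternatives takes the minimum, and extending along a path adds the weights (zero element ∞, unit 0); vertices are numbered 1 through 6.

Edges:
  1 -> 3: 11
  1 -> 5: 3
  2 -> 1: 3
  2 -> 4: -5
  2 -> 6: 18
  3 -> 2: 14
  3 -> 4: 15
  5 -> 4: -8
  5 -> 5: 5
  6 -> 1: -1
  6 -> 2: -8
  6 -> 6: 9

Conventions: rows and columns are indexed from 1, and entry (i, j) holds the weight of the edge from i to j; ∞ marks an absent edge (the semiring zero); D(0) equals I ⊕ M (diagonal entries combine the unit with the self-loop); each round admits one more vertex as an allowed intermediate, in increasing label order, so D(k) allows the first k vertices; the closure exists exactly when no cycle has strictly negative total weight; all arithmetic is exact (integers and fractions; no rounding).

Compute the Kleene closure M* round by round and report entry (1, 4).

D(0):
  [0, ∞, 11, ∞, 3, ∞]
  [3, 0, ∞, -5, ∞, 18]
  [∞, 14, 0, 15, ∞, ∞]
  [∞, ∞, ∞, 0, ∞, ∞]
  [∞, ∞, ∞, -8, 0, ∞]
  [-1, -8, ∞, ∞, ∞, 0]
D(1):
  [0, ∞, 11, ∞, 3, ∞]
  [3, 0, 14, -5, 6, 18]
  [∞, 14, 0, 15, ∞, ∞]
  [∞, ∞, ∞, 0, ∞, ∞]
  [∞, ∞, ∞, -8, 0, ∞]
  [-1, -8, 10, ∞, 2, 0]
D(2):
  [0, ∞, 11, ∞, 3, ∞]
  [3, 0, 14, -5, 6, 18]
  [17, 14, 0, 9, 20, 32]
  [∞, ∞, ∞, 0, ∞, ∞]
  [∞, ∞, ∞, -8, 0, ∞]
  [-5, -8, 6, -13, -2, 0]
D(3):
  [0, 25, 11, 20, 3, 43]
  [3, 0, 14, -5, 6, 18]
  [17, 14, 0, 9, 20, 32]
  [∞, ∞, ∞, 0, ∞, ∞]
  [∞, ∞, ∞, -8, 0, ∞]
  [-5, -8, 6, -13, -2, 0]
D(4):
  [0, 25, 11, 20, 3, 43]
  [3, 0, 14, -5, 6, 18]
  [17, 14, 0, 9, 20, 32]
  [∞, ∞, ∞, 0, ∞, ∞]
  [∞, ∞, ∞, -8, 0, ∞]
  [-5, -8, 6, -13, -2, 0]
D(5):
  [0, 25, 11, -5, 3, 43]
  [3, 0, 14, -5, 6, 18]
  [17, 14, 0, 9, 20, 32]
  [∞, ∞, ∞, 0, ∞, ∞]
  [∞, ∞, ∞, -8, 0, ∞]
  [-5, -8, 6, -13, -2, 0]
D(6):
  [0, 25, 11, -5, 3, 43]
  [3, 0, 14, -5, 6, 18]
  [17, 14, 0, 9, 20, 32]
  [∞, ∞, ∞, 0, ∞, ∞]
  [∞, ∞, ∞, -8, 0, ∞]
  [-5, -8, 6, -13, -2, 0]
Answer: M*[1][4] = -5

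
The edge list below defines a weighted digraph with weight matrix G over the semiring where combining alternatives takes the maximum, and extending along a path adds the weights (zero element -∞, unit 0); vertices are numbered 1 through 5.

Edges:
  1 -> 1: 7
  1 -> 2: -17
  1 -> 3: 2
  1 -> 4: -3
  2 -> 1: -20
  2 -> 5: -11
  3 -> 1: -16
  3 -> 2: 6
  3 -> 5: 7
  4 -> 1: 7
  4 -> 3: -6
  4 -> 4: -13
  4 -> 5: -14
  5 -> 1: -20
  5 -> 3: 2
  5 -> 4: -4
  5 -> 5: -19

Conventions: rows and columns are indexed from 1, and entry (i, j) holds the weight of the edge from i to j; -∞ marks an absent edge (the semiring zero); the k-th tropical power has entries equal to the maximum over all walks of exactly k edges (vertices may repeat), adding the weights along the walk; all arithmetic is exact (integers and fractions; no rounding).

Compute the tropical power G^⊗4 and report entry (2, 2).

G^⊗2:
  [14, 8, 9, 4, 9]
  [-13, -37, -9, -15, -30]
  [-9, -33, 9, 3, -5]
  [14, 0, 9, 4, 1]
  [3, 8, -10, -17, 9]
G^⊗3:
  [21, 15, 16, 11, 16]
  [-6, -3, -11, -16, -2]
  [10, 15, -3, -9, 16]
  [21, 15, 16, 11, 16]
  [10, -4, 11, 5, -3]
G^⊗4:
  [28, 22, 23, 18, 23]
  [1, -5, 0, -6, -4]
  [17, 3, 18, 12, 4]
  [28, 22, 23, 18, 23]
  [17, 17, 12, 7, 18]
Key observation: the optimum is the walk 2->1->1->3->2, with weight (-20) + 7 + 2 + 6 = -5.
Optimal value attained by: walk 2->1->1->3->2.
Answer: (G^⊗4)[2][2] = -5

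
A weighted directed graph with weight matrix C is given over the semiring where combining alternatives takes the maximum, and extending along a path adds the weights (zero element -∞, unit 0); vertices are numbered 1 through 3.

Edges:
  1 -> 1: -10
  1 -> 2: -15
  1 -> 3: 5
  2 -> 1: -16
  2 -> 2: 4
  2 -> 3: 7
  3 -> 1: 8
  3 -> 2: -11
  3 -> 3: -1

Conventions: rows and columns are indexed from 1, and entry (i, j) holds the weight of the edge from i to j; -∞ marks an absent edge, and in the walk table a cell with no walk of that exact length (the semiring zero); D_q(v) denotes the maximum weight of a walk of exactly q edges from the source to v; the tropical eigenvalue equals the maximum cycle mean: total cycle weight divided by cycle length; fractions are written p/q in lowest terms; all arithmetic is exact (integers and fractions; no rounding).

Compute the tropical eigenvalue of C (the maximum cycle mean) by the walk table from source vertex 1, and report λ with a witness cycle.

q=0: [0, -∞, -∞]
q=1: [-10, -15, 5]
q=2: [13, -6, 4]
q=3: [12, -2, 18]
Optimal cycle mean attained by: cycle 1->3->1, total 5 + 8, length 2.
Answer: λ = 13/2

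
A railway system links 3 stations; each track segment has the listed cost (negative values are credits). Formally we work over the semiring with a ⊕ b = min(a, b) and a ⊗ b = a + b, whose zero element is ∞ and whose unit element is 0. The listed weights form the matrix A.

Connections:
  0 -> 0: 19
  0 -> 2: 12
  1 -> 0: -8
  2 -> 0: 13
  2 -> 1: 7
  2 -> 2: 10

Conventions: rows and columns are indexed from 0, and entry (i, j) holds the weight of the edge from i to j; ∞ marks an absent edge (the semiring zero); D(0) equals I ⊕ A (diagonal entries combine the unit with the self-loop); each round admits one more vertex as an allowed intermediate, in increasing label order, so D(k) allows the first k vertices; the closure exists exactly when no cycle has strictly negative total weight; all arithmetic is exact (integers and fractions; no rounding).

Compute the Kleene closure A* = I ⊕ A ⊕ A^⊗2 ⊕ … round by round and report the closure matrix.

D(0):
  [0, ∞, 12]
  [-8, 0, ∞]
  [13, 7, 0]
D(1):
  [0, ∞, 12]
  [-8, 0, 4]
  [13, 7, 0]
D(2):
  [0, ∞, 12]
  [-8, 0, 4]
  [-1, 7, 0]
D(3):
  [0, 19, 12]
  [-8, 0, 4]
  [-1, 7, 0]
Answer: A* = [[0, 19, 12], [-8, 0, 4], [-1, 7, 0]]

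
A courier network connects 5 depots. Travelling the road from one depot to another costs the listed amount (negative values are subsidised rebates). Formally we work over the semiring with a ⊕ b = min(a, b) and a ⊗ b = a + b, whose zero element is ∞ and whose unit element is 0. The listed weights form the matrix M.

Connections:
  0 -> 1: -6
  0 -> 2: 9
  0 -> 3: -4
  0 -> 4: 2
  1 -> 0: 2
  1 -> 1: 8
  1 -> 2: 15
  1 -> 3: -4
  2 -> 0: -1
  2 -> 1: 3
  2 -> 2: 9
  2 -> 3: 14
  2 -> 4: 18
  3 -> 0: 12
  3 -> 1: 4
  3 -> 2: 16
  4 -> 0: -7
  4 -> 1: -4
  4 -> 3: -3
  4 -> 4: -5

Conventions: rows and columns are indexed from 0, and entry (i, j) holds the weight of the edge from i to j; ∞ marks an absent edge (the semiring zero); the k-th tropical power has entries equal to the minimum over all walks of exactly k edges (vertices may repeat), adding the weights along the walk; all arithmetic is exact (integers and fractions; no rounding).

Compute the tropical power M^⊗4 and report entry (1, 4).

M^⊗2:
  [-5, -2, 9, -10, -3]
  [8, -4, 11, -2, 4]
  [5, -7, 8, -5, 1]
  [6, 6, 19, 0, 14]
  [-12, -13, 2, -11, -10]
M^⊗3:
  [-10, -11, 4, -9, -8]
  [-3, 0, 11, -8, -1]
  [-6, -3, 8, -11, -4]
  [7, 0, 15, 2, 8]
  [-17, -18, -3, -17, -15]
M^⊗4:
  [-15, -16, -1, -15, -13]
  [-8, -9, 6, -7, -6]
  [-11, -12, 3, -10, -9]
  [1, 1, 15, -4, 3]
  [-22, -23, -8, -22, -20]
Key observation: the optimum is the walk 1->0->4->4->4, with weight 2 + 2 + (-5) + (-5) = -6.
Optimal value attained by: walk 1->0->4->4->4.
Answer: (M^⊗4)[1][4] = -6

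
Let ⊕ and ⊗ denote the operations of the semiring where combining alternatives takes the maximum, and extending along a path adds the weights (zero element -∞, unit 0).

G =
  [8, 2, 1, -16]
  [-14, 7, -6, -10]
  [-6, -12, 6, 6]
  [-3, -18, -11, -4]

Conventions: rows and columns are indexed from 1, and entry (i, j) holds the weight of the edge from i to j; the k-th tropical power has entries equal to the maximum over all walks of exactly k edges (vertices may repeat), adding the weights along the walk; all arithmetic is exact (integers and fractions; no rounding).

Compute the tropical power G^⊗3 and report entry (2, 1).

G^⊗2:
  [16, 10, 9, 7]
  [-6, 14, 1, 0]
  [3, -4, 12, 12]
  [5, -1, -2, -5]
G^⊗3:
  [24, 18, 17, 15]
  [2, 21, 8, 7]
  [11, 5, 18, 18]
  [13, 7, 6, 4]
Key observation: the optimum is the walk 2->1->1->1, with weight (-14) + 8 + 8 = 2.
Optimal value attained by: walk 2->1->1->1.
Answer: (G^⊗3)[2][1] = 2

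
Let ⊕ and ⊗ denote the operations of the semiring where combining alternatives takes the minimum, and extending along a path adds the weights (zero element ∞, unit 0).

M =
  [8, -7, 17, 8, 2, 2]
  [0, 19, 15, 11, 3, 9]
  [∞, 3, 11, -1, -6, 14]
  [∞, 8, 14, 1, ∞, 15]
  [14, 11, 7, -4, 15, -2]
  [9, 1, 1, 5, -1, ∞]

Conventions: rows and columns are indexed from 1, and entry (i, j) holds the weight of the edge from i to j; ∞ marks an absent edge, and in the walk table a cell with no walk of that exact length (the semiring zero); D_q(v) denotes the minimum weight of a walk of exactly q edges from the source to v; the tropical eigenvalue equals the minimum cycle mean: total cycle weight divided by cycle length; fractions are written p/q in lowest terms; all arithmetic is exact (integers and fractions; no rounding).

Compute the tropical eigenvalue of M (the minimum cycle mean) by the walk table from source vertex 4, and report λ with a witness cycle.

q=0: [∞, ∞, ∞, 0, ∞, ∞]
q=1: [∞, 8, 14, 1, ∞, 15]
q=2: [8, 9, 15, 2, 8, 16]
q=3: [9, 1, 15, 3, 9, 6]
q=4: [1, 2, 7, 4, 4, 7]
q=5: [2, -6, 8, 0, 1, 2]
q=6: [-6, -5, 3, -3, -3, -1]
Optimal cycle mean attained by: cycle 1->2->1, total (-7) + 0, length 2.
Answer: λ = -7/2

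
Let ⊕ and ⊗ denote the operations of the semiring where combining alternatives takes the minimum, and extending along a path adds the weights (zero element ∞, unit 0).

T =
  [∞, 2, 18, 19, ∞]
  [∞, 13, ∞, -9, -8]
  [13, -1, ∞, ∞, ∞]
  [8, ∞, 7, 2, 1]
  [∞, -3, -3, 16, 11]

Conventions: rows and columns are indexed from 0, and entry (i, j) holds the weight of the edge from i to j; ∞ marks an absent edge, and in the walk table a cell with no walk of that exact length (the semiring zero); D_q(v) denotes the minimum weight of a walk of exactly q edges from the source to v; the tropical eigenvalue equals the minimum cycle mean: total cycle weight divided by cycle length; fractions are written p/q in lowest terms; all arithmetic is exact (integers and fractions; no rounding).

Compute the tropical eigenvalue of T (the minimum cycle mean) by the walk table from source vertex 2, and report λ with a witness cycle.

q=0: [∞, ∞, 0, ∞, ∞]
q=1: [13, -1, ∞, ∞, ∞]
q=2: [∞, 12, 31, -10, -9]
q=3: [-2, -12, -12, -8, -9]
q=4: [0, -13, -12, -21, -20]
q=5: [-13, -23, -23, -22, -21]
Optimal cycle mean attained by: cycle 1->4->1, total (-8) + (-3), length 2.
Answer: λ = -11/2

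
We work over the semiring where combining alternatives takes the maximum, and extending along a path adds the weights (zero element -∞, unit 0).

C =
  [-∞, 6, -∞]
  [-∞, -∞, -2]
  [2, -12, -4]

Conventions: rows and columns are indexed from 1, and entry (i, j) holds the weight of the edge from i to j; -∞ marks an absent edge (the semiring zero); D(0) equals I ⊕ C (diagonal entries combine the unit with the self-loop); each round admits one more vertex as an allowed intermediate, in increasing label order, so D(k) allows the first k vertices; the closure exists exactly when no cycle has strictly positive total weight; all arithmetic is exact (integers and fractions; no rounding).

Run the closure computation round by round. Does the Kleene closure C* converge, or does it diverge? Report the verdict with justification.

D(0):
  [0, 6, -∞]
  [-∞, 0, -2]
  [2, -12, 0]
D(1):
  [0, 6, -∞]
  [-∞, 0, -2]
  [2, 8, 0]
Detection: at round 2, diagonal entry (3, 3) turns strictly positive.
Key observation: the cycle 3->1->2->3 has total weight 2 + 6 + (-2), which is strictly positive.
Answer: DIVERGES — positive cycle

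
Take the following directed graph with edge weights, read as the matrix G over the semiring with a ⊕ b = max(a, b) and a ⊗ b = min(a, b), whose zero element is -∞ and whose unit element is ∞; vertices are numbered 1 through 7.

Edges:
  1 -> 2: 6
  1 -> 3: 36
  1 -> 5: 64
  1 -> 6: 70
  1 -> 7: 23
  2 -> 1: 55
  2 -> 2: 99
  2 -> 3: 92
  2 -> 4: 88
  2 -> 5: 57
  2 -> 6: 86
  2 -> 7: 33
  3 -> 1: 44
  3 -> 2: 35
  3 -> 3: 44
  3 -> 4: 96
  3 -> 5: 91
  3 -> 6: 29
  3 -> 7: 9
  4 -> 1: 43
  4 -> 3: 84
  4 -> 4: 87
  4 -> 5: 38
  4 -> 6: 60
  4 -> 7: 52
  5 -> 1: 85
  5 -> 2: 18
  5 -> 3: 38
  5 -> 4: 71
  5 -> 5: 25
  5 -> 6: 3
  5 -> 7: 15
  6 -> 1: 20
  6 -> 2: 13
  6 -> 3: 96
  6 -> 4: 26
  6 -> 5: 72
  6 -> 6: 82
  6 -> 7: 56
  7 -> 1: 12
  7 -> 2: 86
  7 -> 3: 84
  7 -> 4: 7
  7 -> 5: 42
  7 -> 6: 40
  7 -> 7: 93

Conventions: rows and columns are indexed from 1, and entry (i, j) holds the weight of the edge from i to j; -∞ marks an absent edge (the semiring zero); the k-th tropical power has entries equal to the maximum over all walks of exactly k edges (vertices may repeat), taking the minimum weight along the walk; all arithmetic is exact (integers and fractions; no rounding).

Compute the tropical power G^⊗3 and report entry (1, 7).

G^⊗2:
  [64, 35, 70, 64, 70, 70, 56]
  [57, 99, 92, 92, 91, 86, 56]
  [85, 35, 84, 87, 44, 60, 52]
  [44, 52, 84, 87, 84, 60, 56]
  [43, 35, 71, 71, 64, 70, 52]
  [72, 56, 82, 96, 91, 82, 56]
  [55, 86, 86, 86, 84, 86, 93]
G^⊗3:
  [70, 56, 70, 70, 70, 70, 56]
  [85, 99, 92, 92, 91, 86, 56]
  [44, 52, 84, 87, 84, 70, 56]
  [84, 56, 84, 87, 84, 60, 56]
  [64, 52, 71, 71, 71, 70, 56]
  [85, 56, 84, 87, 82, 82, 56]
  [84, 86, 86, 86, 86, 86, 93]
Key observation: the optimum is the walk 1->6->6->7, with weight 70 min 82 min 56 = 56.
Optimal value attained by: walk 1->6->6->7.
Answer: (G^⊗3)[1][7] = 56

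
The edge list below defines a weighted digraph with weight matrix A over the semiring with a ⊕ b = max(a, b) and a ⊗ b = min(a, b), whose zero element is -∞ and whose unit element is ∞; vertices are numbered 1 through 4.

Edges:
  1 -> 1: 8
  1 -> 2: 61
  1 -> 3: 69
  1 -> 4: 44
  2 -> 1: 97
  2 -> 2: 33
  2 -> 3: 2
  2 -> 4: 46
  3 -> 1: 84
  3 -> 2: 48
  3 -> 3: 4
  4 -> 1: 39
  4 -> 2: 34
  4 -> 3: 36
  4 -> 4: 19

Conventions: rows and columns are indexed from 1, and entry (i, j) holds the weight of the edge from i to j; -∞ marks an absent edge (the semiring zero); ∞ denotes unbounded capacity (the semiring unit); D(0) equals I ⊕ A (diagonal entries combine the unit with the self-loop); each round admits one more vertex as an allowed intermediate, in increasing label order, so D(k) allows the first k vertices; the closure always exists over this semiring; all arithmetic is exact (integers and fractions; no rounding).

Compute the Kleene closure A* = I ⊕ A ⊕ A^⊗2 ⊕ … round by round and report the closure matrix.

D(0):
  [∞, 61, 69, 44]
  [97, ∞, 2, 46]
  [84, 48, ∞, -∞]
  [39, 34, 36, ∞]
D(1):
  [∞, 61, 69, 44]
  [97, ∞, 69, 46]
  [84, 61, ∞, 44]
  [39, 39, 39, ∞]
D(2):
  [∞, 61, 69, 46]
  [97, ∞, 69, 46]
  [84, 61, ∞, 46]
  [39, 39, 39, ∞]
D(3):
  [∞, 61, 69, 46]
  [97, ∞, 69, 46]
  [84, 61, ∞, 46]
  [39, 39, 39, ∞]
D(4):
  [∞, 61, 69, 46]
  [97, ∞, 69, 46]
  [84, 61, ∞, 46]
  [39, 39, 39, ∞]
Answer: A* = [[∞, 61, 69, 46], [97, ∞, 69, 46], [84, 61, ∞, 46], [39, 39, 39, ∞]]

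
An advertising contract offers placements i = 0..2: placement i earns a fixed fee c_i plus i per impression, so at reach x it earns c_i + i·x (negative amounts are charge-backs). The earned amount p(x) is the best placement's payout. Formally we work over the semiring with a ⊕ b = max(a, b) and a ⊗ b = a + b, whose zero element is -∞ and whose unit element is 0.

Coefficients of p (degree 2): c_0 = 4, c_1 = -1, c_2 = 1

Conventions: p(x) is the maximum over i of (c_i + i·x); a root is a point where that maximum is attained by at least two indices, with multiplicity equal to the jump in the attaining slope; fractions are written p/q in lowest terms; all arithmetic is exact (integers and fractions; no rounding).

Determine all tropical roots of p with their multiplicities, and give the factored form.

hull edge (i=0, c=4) to (i=2, c=1): slope -3/2, span 2
Factored form: p(x) = 1 ⊗ (x ⊕ 3/2) ⊗ (x ⊕ 3/2)
Answer: roots = 3/2 (mult 2)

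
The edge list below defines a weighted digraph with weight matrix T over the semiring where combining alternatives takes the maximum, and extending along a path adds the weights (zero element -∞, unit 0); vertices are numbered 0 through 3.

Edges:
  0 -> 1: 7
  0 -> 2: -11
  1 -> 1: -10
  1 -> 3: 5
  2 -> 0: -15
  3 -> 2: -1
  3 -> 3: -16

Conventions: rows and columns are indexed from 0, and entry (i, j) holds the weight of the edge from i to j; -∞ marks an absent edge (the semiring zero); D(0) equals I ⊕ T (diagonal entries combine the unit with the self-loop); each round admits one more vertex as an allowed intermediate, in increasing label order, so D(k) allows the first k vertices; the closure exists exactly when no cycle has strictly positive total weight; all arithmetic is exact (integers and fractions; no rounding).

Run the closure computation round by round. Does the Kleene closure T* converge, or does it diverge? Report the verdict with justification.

D(0):
  [0, 7, -11, -∞]
  [-∞, 0, -∞, 5]
  [-15, -∞, 0, -∞]
  [-∞, -∞, -1, 0]
D(1):
  [0, 7, -11, -∞]
  [-∞, 0, -∞, 5]
  [-15, -8, 0, -∞]
  [-∞, -∞, -1, 0]
D(2):
  [0, 7, -11, 12]
  [-∞, 0, -∞, 5]
  [-15, -8, 0, -3]
  [-∞, -∞, -1, 0]
D(3):
  [0, 7, -11, 12]
  [-∞, 0, -∞, 5]
  [-15, -8, 0, -3]
  [-16, -9, -1, 0]
D(4):
  [0, 7, 11, 12]
  [-11, 0, 4, 5]
  [-15, -8, 0, -3]
  [-16, -9, -1, 0]
Key observation: every diagonal entry stays at the unit through all rounds, so no improving cycle exists.
Answer: CONVERGES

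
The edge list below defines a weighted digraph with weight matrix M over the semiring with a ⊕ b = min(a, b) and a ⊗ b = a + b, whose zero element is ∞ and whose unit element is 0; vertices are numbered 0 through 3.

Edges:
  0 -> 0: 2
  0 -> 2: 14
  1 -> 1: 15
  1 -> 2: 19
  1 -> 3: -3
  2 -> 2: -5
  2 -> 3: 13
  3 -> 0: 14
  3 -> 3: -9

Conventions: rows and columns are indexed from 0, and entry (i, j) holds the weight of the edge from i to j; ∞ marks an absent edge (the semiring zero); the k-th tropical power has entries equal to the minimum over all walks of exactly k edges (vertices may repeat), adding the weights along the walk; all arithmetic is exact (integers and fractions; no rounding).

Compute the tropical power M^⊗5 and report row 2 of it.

M^⊗2:
  [4, ∞, 9, 27]
  [11, 30, 14, -12]
  [27, ∞, -10, 4]
  [5, ∞, 28, -18]
M^⊗3:
  [6, ∞, 4, 18]
  [2, 45, 9, -21]
  [18, ∞, -15, -5]
  [-4, ∞, 19, -27]
M^⊗4:
  [8, ∞, -1, 9]
  [-7, 60, 4, -30]
  [9, ∞, -20, -14]
  [-13, ∞, 10, -36]
M^⊗5:
  [10, ∞, -6, 0]
  [-16, 75, -1, -39]
  [0, ∞, -25, -23]
  [-22, ∞, 1, -45]
Answer: row 2 of M^⊗5 = [0, ∞, -25, -23]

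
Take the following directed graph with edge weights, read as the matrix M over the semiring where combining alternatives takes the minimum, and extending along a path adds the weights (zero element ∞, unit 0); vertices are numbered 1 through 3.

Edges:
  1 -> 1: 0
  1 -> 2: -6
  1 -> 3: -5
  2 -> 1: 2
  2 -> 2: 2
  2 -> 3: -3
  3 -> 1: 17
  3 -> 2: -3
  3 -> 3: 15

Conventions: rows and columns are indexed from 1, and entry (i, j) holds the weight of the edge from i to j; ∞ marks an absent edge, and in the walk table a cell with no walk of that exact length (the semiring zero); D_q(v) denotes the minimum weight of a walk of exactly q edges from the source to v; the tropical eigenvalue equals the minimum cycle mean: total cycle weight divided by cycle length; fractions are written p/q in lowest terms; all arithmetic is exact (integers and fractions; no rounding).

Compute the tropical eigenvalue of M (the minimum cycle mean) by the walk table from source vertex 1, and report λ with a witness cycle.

q=0: [0, ∞, ∞]
q=1: [0, -6, -5]
q=2: [-4, -8, -9]
q=3: [-6, -12, -11]
Optimal cycle mean attained by: cycle 2->3->2, total (-3) + (-3), length 2.
Answer: λ = -3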